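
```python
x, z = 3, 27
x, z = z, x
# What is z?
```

Trace:
`x, z = 3, 27` → x = 3; z = 27
`x, z = z, x` → x = 27; z = 3
So z = 3

Answer: 3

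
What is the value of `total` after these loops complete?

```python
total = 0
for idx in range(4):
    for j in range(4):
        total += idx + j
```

Sum of all idx+j for idx,j in 4x4
`total` takes the values: 0 → 1 → 3 → 6 → 7 → 9 → 12 → 16 → 18 → 21 → 25 → 30 → 33 → 37 → 42 → 48

Answer: 48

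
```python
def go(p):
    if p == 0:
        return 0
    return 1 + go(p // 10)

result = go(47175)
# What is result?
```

Count of digits of 47175: 5

Answer: 5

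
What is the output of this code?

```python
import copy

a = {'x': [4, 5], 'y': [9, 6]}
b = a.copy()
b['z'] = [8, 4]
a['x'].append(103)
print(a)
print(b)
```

Key concept: shallow copy of dict with mutable values.
Step by step:
`a = {'x': [4, 5], 'y': [9, 6]}` → a = {'x': [4, 5], 'y': [9, 6]}
`b = a.copy()` → b = {'x': [4, 5], 'y': [9, 6]}
`b['z'] = [8, 4]` → b = {'x': [4, 5], 'y': [9, 6], 'z': [8, 4]}
`a['x'].append(103)` → a = {'x': [4, 5, 103], 'y': [9, 6]}; b = {'x': [4, 5, 103], 'y': [9, 6], 'z': [8, 4]}
`print(a)` → prints {'x': [4, 5, 103], 'y': [9, 6]}
`print(b)` → prints {'x': [4, 5, 103], 'y': [9, 6], 'z': [8, 4]}

Answer:
{'x': [4, 5, 103], 'y': [9, 6]}
{'x': [4, 5, 103], 'y': [9, 6], 'z': [8, 4]}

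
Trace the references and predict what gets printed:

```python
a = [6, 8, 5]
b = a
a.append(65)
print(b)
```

Key concept: basic list aliasing.
Step by step:
`a = [6, 8, 5]` → a = [6, 8, 5]
`b = a` → b = [6, 8, 5] (same object as a)
`a.append(65)` → a = [6, 8, 5, 65] (same object as b); b = [6, 8, 5, 65] (same object as a)
`print(b)` → prints [6, 8, 5, 65]

Answer: [6, 8, 5, 65]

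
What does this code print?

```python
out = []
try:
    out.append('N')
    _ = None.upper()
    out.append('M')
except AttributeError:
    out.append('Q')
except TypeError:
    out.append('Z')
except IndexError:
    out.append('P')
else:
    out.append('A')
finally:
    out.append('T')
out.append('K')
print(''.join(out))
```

Execution trace: 'N' (try body) → 'Q' (except AttributeError) → 'T' (finally) → 'K' (after the try/except). Output: NQTK

Answer: NQTK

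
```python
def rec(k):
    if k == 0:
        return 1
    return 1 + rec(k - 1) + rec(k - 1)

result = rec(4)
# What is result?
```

rec(k) = 1 + 2·rec(k-1), rec(0)=1. Closed form: (1+1)·2^4 - 1 = 31.

Answer: 31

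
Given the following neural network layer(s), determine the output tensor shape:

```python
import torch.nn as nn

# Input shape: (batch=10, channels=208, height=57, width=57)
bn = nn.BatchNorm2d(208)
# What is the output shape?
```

Input: (10, 208, 57, 57) -> Output: (10, 208, 57, 57)

Answer: (10, 208, 57, 57)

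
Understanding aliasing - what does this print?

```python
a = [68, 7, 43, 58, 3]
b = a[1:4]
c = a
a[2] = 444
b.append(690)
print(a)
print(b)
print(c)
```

Key concept: slice vs alias.
Step by step:
`a = [68, 7, 43, 58, 3]` → a = [68, 7, 43, 58, 3]
`b = a[1:4]` → b = [7, 43, 58]
`c = a` → c = [68, 7, 43, 58, 3] (same object as a)
`a[2] = 444` → a = [68, 7, 444, 58, 3] (same object as c); c = [68, 7, 444, 58, 3] (same object as a)
`b.append(690)` → b = [7, 43, 58, 690]
`print(a)` → prints [68, 7, 444, 58, 3]
`print(b)` → prints [7, 43, 58, 690]
`print(c)` → prints [68, 7, 444, 58, 3]

Answer:
[68, 7, 444, 58, 3]
[7, 43, 58, 690]
[68, 7, 444, 58, 3]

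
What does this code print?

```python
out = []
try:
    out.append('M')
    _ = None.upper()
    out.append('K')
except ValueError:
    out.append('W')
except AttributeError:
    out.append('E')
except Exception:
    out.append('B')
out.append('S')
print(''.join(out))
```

Execution trace: 'M' (try body) → 'E' (except AttributeError) → 'S' (after the try/except). Output: MES

Answer: MES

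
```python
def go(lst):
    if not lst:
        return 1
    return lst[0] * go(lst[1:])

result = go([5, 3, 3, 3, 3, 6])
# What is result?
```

Product over [5, 3, 3, 3, 3, 6] = 5 * 3 * 3 * 3 * 3 * 6 = 2430

Answer: 2430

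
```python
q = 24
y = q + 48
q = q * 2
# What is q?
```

Trace:
`q = 24` → q = 24
`y = q + 48` → y = 72
`q = q * 2` → q = 48
So q = 48

Answer: 48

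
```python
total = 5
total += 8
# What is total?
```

Trace:
`total = 5` → total = 5
`total += 8` → total = 13
So total = 13

Answer: 13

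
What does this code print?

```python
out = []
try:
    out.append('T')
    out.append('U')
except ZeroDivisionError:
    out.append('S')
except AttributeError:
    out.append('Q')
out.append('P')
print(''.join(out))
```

Execution trace: 'T' (try body) → 'U' (try body, no exception) → 'P' (after the try/except). Output: TUP

Answer: TUP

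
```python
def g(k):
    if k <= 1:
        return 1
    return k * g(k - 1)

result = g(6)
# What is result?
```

g(6) = 6 * 5 * 4 * 3 * 2 * 1 = 720

Answer: 720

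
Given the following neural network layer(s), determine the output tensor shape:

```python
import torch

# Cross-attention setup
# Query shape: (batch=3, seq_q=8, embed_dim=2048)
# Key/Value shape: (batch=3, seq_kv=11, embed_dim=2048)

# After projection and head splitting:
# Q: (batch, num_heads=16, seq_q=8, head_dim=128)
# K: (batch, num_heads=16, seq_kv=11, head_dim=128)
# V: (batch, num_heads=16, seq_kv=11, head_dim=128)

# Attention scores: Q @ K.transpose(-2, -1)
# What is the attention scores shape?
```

Input: (3, 8, 2048) -> Output: (3, 16, 8, 11)

Answer: (3, 16, 8, 11)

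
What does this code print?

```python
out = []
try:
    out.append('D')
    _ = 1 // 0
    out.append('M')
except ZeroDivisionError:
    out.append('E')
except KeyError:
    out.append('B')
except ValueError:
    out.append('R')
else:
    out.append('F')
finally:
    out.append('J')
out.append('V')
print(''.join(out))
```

Execution trace: 'D' (try body) → 'E' (except ZeroDivisionError) → 'J' (finally) → 'V' (after the try/except). Output: DEJV

Answer: DEJV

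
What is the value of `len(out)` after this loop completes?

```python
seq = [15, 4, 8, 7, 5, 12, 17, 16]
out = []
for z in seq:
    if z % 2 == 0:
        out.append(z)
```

Count even numbers in [15, 4, 8, 7, 5, 12, 17, 16]
`out` takes the values: [] → [4] → [4, 8] → [4, 8, 12] → [4, 8, 12, 16]
So `len(out)` = 4

Answer: 4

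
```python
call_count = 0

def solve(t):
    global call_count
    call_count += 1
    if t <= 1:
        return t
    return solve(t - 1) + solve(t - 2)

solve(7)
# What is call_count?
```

Calls(t) = 1 + Calls(t-1) + Calls(t-2); Calls(0)=Calls(1)=1. For t=7 this gives 41.

Answer: 41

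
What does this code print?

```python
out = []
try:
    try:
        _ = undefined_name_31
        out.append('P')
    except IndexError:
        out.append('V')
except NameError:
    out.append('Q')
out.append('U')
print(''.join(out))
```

Execution trace: 'Q' (outer except NameError) → 'U' (after the try/except). Output: QU

Answer: QU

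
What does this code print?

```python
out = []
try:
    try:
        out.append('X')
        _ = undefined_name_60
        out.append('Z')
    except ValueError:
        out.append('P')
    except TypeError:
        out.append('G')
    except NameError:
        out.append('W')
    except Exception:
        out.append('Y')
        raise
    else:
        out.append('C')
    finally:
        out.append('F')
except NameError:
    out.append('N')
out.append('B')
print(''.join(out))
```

Execution trace: 'X' (inner try body) → 'W' (inner except NameError) → 'F' (inner finally) → 'B' (after the try/except). Output: XWFB

Answer: XWFB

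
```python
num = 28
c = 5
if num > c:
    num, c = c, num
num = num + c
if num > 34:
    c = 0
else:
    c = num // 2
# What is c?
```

Trace:
`num = 28` → num = 28
`c = 5` → c = 5
`if num > c: ...` → num > c is True → num = 5; c = 28
`num = num + c` → num = 33
`if num > 34: ...` → num > 34 is False, take else branch → c = 16
So c = 16

Answer: 16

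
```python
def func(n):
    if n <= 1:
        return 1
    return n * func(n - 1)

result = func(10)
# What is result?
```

func(10) = 10 * 9 * 8 * 7 * 6 * 5 * 4 * 3 * 2 * 1 = 3628800

Answer: 3628800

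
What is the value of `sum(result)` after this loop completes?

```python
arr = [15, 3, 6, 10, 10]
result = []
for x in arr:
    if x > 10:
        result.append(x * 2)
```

Sum of doubled values > 10
`result` takes the values: [] → [30]
So `sum(result)` = 30

Answer: 30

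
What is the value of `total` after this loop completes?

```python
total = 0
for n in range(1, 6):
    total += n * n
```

Sum of squares 1² to 5² = 55
`total` takes the values: 0 → 1 → 5 → 14 → 30 → 55

Answer: 55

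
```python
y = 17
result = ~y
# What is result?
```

Trace:
`y = 17` → y = 17
`result = ~y` → result = -18
So result = -18

Answer: -18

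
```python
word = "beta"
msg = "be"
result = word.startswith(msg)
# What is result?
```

Trace:
`word = "beta"` → word = 'beta'
`msg = "be"` → msg = 'be'
`result = word.startswith(msg)` → result = True
So result = True

Answer: True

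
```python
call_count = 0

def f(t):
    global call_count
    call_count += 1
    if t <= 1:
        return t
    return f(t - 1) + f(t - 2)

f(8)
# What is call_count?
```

Calls(t) = 1 + Calls(t-1) + Calls(t-2); Calls(0)=Calls(1)=1. For t=8 this gives 67.

Answer: 67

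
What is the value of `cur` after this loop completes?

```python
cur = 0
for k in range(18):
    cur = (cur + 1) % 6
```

Increment mod 6, 18 times = 0
`cur` takes the values: 0 → 1 → 2 → 3 → 4 → 5 → 0 → 1 → 2 → 3 → 4 → 5 → 0 → 1 → 2 → 3 → 4 → 5 → 0

Answer: 0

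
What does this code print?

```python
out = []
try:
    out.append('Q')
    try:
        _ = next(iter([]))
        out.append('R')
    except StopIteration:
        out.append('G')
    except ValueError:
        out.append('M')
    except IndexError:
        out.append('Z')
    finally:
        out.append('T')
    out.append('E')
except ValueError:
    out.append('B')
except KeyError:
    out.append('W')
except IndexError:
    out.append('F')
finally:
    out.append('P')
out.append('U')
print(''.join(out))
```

Execution trace: 'Q' (try body) → 'G' (inner except StopIteration) → 'T' (inner finally) → 'E' (try body, no exception) → 'P' (finally) → 'U' (after the try/except). Output: QGTEPU

Answer: QGTEPU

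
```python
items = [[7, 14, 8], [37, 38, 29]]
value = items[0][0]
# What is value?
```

Trace:
`items = [[7, 14, 8], [37, 38, 29]]` → items = [[7, 14, 8], [37, 38, 29]]
`value = items[0][0]` → value = 7
So value = 7

Answer: 7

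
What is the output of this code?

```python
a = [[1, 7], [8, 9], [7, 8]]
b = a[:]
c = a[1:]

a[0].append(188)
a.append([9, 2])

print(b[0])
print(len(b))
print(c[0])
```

Key concept: slice with nested mutation.
Step by step:
`a = [[1, 7], [8, 9], [7, 8]]` → a = [[1, 7], [8, 9], [7, 8]]
`b = a[:]` → b = [[1, 7], [8, 9], [7, 8]]
`c = a[1:]` → c = [[8, 9], [7, 8]]
`a[0].append(188)` → a = [[1, 7, 188], [8, 9], [7, 8]]; b = [[1, 7, 188], [8, 9], [7, 8]]
`a.append([9, 2])` → a = [[1, 7, 188], [8, 9], [7, 8], [9, 2]]
`print(b[0])` → prints [1, 7, 188]
`print(len(b))` → prints 3
`print(c[0])` → prints [8, 9]

Answer:
[1, 7, 188]
3
[8, 9]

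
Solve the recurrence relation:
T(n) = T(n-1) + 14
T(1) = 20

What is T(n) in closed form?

Unrolling: T(n) = T(1) + 14·(n-1) = 20 + 14(n-1) = 14n + 6.

Answer: T(n) = 14n + 6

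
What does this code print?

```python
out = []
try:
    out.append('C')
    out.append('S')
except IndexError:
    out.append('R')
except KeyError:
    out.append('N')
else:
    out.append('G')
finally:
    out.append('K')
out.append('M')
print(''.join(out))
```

Execution trace: 'C' (try body) → 'S' (try body, no exception) → 'G' (else) → 'K' (finally) → 'M' (after the try/except). Output: CSGKM

Answer: CSGKM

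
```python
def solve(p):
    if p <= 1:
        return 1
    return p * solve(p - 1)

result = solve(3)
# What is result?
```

solve(3) = 3 * 2 * 1 = 6

Answer: 6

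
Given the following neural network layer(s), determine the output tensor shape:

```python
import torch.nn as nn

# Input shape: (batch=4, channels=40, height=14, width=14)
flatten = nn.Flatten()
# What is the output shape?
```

Input: (4, 40, 14, 14) -> Output: (4, 7840)

Answer: (4, 7840)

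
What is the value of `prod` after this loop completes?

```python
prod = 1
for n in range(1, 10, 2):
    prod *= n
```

Product of 1, 3, 5, ... up to 9
`prod` takes the values: 1 → 3 → 15 → 105 → 945

Answer: 945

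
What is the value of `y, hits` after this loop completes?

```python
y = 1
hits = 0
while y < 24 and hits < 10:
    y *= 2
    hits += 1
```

Double until >= 24 or 10 iterations
`y, hits` takes the values: (1, 0) → (2, 0) → (2, 1) → (4, 1) → (4, 2) → (8, 2) → (8, 3) → (16, 3) → (16, 4) → (32, 4) → (32, 5)

Answer: 32, 5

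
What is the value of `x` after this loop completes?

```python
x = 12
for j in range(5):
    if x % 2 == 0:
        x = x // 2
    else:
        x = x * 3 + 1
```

Collatz-style transformation from 12
`x` takes the values: 12 → 6 → 3 → 10 → 5 → 16

Answer: 16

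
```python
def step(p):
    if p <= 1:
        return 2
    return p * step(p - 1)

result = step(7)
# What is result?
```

step(7) = 7 * 6 * 5 * 4 * 3 * 2 * 2 = 10080

Answer: 10080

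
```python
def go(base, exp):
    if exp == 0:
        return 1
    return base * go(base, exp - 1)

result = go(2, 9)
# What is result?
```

go(2, 9) = 2 * 2 * 2 * 2 * 2 * 2 * 2 * 2 * 2 = 512

Answer: 512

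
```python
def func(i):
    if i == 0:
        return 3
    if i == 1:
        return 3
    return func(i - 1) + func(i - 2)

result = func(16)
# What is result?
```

Build up from base cases: func(0)=3, func(1)=3, func(2)=6, func(3)=9, func(4)=15, func(5)=24, func(6)=39, ..., func(16)=4791

Answer: 4791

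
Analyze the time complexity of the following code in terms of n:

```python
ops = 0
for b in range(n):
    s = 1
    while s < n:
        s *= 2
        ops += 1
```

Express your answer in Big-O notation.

Each loop level contributes: n × log n. Multiplying the contributions gives O(n log n).

Answer: O(n log n)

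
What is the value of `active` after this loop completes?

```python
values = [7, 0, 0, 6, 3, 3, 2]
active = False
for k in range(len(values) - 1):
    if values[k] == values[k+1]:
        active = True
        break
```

Check consecutive duplicates in [7, 0, 0, 6, 3, 3, 2]
`active` takes the values: False → True

Answer: True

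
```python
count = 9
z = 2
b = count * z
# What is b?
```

Trace:
`count = 9` → count = 9
`z = 2` → z = 2
`b = count * z` → b = 18
So b = 18

Answer: 18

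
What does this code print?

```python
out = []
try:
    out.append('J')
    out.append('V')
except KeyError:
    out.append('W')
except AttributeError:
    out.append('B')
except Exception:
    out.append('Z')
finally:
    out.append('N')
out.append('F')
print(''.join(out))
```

Execution trace: 'J' (try body) → 'V' (try body, no exception) → 'N' (finally) → 'F' (after the try/except). Output: JVNF

Answer: JVNF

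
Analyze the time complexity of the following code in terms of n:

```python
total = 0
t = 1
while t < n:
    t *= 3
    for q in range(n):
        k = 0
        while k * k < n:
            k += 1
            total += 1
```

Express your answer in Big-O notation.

Each loop level contributes: log n × n × √n. Multiplying the contributions gives O(n√n log n).

Answer: O(n√n log n)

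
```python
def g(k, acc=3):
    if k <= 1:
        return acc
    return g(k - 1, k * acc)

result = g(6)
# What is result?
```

Accumulator trace (n, acc): (6, 3) -> (5, 18) -> (4, 90) -> (3, 360) -> (2, 1080) -> (1, 2160) -> return 2160

Answer: 2160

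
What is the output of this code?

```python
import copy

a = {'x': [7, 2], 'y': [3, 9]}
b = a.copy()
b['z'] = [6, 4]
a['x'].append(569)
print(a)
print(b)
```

Key concept: shallow copy of dict with mutable values.
Step by step:
`a = {'x': [7, 2], 'y': [3, 9]}` → a = {'x': [7, 2], 'y': [3, 9]}
`b = a.copy()` → b = {'x': [7, 2], 'y': [3, 9]}
`b['z'] = [6, 4]` → b = {'x': [7, 2], 'y': [3, 9], 'z': [6, 4]}
`a['x'].append(569)` → a = {'x': [7, 2, 569], 'y': [3, 9]}; b = {'x': [7, 2, 569], 'y': [3, 9], 'z': [6, 4]}
`print(a)` → prints {'x': [7, 2, 569], 'y': [3, 9]}
`print(b)` → prints {'x': [7, 2, 569], 'y': [3, 9], 'z': [6, 4]}

Answer:
{'x': [7, 2, 569], 'y': [3, 9]}
{'x': [7, 2, 569], 'y': [3, 9], 'z': [6, 4]}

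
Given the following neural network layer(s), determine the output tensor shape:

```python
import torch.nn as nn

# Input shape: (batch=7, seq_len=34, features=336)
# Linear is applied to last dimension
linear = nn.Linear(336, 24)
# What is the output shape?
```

Input: (7, 34, 336) -> Output: (7, 34, 24)

Answer: (7, 34, 24)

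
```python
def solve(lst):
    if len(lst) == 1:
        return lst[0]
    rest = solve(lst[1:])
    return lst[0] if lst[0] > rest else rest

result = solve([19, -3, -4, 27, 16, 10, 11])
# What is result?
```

Recursive max over [19, -3, -4, 27, 16, 10, 11] = 27

Answer: 27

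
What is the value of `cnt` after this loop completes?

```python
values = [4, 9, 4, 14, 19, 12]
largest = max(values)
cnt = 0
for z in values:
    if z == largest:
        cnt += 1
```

Count of max value 19 in [4, 9, 4, 14, 19, 12]
`cnt` takes the values: 0 → 1

Answer: 1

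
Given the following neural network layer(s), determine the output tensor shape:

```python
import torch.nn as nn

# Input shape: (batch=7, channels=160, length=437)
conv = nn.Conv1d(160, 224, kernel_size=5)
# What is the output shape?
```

Input: (7, 160, 437) -> Output: (7, 224, 433)

Answer: (7, 224, 433)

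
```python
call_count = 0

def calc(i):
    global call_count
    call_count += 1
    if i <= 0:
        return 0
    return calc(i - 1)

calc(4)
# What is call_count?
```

Linear recursion stepping by 1: 5 calls from i=4 down to ≤0.

Answer: 5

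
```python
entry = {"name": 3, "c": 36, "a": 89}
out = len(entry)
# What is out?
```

Trace:
`entry = {"name": 3, "c": 36, "a": 89}` → entry = {'name': 3, 'c': 36, 'a': 89}
`out = len(entry)` → out = 3
So out = 3

Answer: 3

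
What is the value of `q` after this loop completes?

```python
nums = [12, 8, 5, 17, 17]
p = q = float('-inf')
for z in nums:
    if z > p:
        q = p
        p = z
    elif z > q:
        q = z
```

Second largest (with repeats) in [12, 8, 5, 17, 17]
`q` takes the values: -inf → 8 → 12 → 17

Answer: 17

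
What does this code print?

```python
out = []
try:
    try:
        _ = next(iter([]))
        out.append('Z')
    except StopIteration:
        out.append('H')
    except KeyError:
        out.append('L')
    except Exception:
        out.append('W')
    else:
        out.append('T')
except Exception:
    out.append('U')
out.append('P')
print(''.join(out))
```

Execution trace: 'H' (inner except StopIteration) → 'P' (after the try/except). Output: HP

Answer: HP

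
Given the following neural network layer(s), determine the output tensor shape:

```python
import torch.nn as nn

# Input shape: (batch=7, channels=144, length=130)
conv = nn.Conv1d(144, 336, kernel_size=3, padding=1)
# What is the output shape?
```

Input: (7, 144, 130) -> Output: (7, 336, 130)

Answer: (7, 336, 130)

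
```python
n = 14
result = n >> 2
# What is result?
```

Trace:
`n = 14` → n = 14
`result = n >> 2` → result = 3
So result = 3

Answer: 3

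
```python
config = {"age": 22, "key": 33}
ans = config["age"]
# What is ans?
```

Trace:
`config = {"age": 22, "key": 33}` → config = {'age': 22, 'key': 33}
`ans = config["age"]` → ans = 22
So ans = 22

Answer: 22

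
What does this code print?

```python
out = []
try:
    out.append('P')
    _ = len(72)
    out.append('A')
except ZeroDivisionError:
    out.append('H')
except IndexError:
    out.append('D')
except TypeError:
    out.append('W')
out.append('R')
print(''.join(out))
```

Execution trace: 'P' (try body) → 'W' (except TypeError) → 'R' (after the try/except). Output: PWR

Answer: PWR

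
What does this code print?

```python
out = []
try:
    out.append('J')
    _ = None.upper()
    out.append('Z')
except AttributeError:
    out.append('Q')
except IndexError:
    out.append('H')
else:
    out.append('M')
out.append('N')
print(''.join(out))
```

Execution trace: 'J' (try body) → 'Q' (except AttributeError) → 'N' (after the try/except). Output: JQN

Answer: JQN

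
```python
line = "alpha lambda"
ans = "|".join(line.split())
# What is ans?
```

Trace:
`line = "alpha lambda"` → line = 'alpha lambda'
`ans = "|".join(line.split())` → ans = 'alpha|lambda'
So ans = 'alpha|lambda'

Answer: 'alpha|lambda'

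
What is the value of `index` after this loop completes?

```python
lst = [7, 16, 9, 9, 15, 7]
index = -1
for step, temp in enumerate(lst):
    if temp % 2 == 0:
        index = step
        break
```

First even number index in [7, 16, 9, 9, 15, 7]
`index` takes the values: -1 → 1

Answer: 1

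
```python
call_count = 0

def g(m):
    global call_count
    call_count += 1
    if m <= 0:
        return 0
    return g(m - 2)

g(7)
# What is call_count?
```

Linear recursion stepping by 2: 5 calls from m=7 down to ≤0.

Answer: 5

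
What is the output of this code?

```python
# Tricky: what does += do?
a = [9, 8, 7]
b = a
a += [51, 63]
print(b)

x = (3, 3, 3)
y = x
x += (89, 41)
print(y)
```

Key concept: += behavior differs for mutable vs immutable.
Step by step:
`a = [9, 8, 7]` → a = [9, 8, 7]
`b = a` → b = [9, 8, 7] (same object as a)
`a += [51, 63]` → a = [9, 8, 7, 51, 63] (same object as b); b = [9, 8, 7, 51, 63] (same object as a)
`print(b)` → prints [9, 8, 7, 51, 63]
`x = (3, 3, 3)` → x = (3, 3, 3)
`y = x` → y = (3, 3, 3)
`x += (89, 41)` → x = (3, 3, 3, 89, 41)
`print(y)` → prints (3, 3, 3)

Answer:
[9, 8, 7, 51, 63]
(3, 3, 3)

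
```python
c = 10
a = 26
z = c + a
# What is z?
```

Trace:
`c = 10` → c = 10
`a = 26` → a = 26
`z = c + a` → z = 36
So z = 36

Answer: 36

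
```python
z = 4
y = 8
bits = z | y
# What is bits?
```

Trace:
`z = 4` → z = 4
`y = 8` → y = 8
`bits = z | y` → bits = 12
So bits = 12

Answer: 12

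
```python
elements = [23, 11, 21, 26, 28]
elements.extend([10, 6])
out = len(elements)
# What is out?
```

Trace:
`elements = [23, 11, 21, 26, 28]` → elements = [23, 11, 21, 26, 28]
`elements.extend([10, 6])` → elements = [23, 11, 21, 26, 28, 10, 6]
`out = len(elements)` → out = 7
So out = 7

Answer: 7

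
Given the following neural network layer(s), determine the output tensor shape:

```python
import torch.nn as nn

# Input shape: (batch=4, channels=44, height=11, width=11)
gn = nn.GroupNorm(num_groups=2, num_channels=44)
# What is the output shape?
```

Input: (4, 44, 11, 11) -> Output: (4, 44, 11, 11)

Answer: (4, 44, 11, 11)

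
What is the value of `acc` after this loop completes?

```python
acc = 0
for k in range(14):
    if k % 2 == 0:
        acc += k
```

Sum of even numbers 0 to 13
`acc` takes the values: 0 → 2 → 6 → 12 → 20 → 30 → 42

Answer: 42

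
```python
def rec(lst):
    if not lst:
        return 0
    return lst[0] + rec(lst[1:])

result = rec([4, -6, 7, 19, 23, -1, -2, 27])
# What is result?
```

4 + (-6) + 7 + 19 + 23 + (-1) + (-2) + 27 + 0 = 71

Answer: 71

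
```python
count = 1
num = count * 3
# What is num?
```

Trace:
`count = 1` → count = 1
`num = count * 3` → num = 3
So num = 3

Answer: 3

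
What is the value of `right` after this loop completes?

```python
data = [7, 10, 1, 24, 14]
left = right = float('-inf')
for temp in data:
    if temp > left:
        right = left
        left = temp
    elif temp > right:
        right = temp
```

Second largest (with repeats) in [7, 10, 1, 24, 14]
`right` takes the values: -inf → 7 → 10 → 14

Answer: 14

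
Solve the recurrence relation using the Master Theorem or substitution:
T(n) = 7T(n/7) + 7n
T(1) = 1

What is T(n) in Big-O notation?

By Master Theorem: a=7, b=7, f(n)=7n. Since log_7(7) = 1 and f(n) = Θ(n^1), Case 2 applies. T(n) = O(n log n).

Answer: O(n log n)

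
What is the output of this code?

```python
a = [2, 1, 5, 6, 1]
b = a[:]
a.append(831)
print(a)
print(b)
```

Key concept: slice [:] creates copy.
Step by step:
`a = [2, 1, 5, 6, 1]` → a = [2, 1, 5, 6, 1]
`b = a[:]` → b = [2, 1, 5, 6, 1]
`a.append(831)` → a = [2, 1, 5, 6, 1, 831]
`print(a)` → prints [2, 1, 5, 6, 1, 831]
`print(b)` → prints [2, 1, 5, 6, 1]

Answer:
[2, 1, 5, 6, 1, 831]
[2, 1, 5, 6, 1]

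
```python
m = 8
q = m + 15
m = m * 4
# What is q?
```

Trace:
`m = 8` → m = 8
`q = m + 15` → q = 23
`m = m * 4` → m = 32
So q = 23

Answer: 23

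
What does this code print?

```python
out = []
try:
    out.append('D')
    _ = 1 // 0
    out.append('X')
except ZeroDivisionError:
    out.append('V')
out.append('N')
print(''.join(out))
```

Execution trace: 'D' (try body) → 'V' (except ZeroDivisionError) → 'N' (after the try/except). Output: DVN

Answer: DVN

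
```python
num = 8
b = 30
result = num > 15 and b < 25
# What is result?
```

Trace:
`num = 8` → num = 8
`b = 30` → b = 30
`result = num > 15 and b < 25` → result = False
So result = False

Answer: False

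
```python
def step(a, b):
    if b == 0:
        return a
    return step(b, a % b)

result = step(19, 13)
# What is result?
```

step(19, 13) -> step(13, 6) -> step(6, 1) -> step(1, 0) -> 1

Answer: 1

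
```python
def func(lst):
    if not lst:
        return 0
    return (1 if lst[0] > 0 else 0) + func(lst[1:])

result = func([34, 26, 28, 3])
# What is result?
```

Count of positive elements in [34, 26, 28, 3] = 4

Answer: 4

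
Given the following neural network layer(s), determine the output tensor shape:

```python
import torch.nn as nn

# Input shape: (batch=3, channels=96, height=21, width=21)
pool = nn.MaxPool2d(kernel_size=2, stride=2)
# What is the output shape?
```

Input: (3, 96, 21, 21) -> Output: (3, 96, 10, 10)

Answer: (3, 96, 10, 10)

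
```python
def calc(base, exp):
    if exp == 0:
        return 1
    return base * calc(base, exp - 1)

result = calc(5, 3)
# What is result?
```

calc(5, 3) = 5 * 5 * 5 = 125

Answer: 125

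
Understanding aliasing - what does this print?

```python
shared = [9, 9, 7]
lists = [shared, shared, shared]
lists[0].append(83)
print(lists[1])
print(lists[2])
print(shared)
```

Key concept: list of same reference.
Step by step:
`shared = [9, 9, 7]` → shared = [9, 9, 7]
`lists = [shared, shared, shared]` → lists = [[9, 9, 7], [9, 9, 7], [9, 9, 7]]
`lists[0].append(83)` → shared = [9, 9, 7, 83]; lists = [[9, 9, 7, 83], [9, 9, 7, 83], [9, 9, 7, 83]]
`print(lists[1])` → prints [9, 9, 7, 83]
`print(lists[2])` → prints [9, 9, 7, 83]
`print(shared)` → prints [9, 9, 7, 83]

Answer:
[9, 9, 7, 83]
[9, 9, 7, 83]
[9, 9, 7, 83]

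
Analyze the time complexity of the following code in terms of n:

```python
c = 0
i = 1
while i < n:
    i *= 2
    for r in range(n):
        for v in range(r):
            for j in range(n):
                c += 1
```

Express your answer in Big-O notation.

Each loop level contributes: log n × n × n × n. Multiplying the contributions gives O(n^3 log n).

Answer: O(n^3 log n)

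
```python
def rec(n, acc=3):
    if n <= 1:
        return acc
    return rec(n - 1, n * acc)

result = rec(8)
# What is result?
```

Accumulator trace (n, acc): (8, 3) -> (7, 24) -> (6, 168) -> (5, 1008) -> (4, 5040) -> (3, 20160) -> (2, 60480) -> (1, 120960) -> return 120960

Answer: 120960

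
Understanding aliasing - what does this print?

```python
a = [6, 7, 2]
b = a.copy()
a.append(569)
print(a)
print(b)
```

Key concept: list.copy() creates independent copy.
Step by step:
`a = [6, 7, 2]` → a = [6, 7, 2]
`b = a.copy()` → b = [6, 7, 2]
`a.append(569)` → a = [6, 7, 2, 569]
`print(a)` → prints [6, 7, 2, 569]
`print(b)` → prints [6, 7, 2]

Answer:
[6, 7, 2, 569]
[6, 7, 2]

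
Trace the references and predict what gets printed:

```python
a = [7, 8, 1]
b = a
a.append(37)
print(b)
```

Key concept: basic list aliasing.
Step by step:
`a = [7, 8, 1]` → a = [7, 8, 1]
`b = a` → b = [7, 8, 1] (same object as a)
`a.append(37)` → a = [7, 8, 1, 37] (same object as b); b = [7, 8, 1, 37] (same object as a)
`print(b)` → prints [7, 8, 1, 37]

Answer: [7, 8, 1, 37]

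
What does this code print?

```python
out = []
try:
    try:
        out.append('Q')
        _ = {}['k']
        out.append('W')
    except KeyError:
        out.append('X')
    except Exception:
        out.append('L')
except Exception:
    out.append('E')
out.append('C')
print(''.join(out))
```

Execution trace: 'Q' (inner try body) → 'X' (inner except KeyError) → 'C' (after the try/except). Output: QXC

Answer: QXC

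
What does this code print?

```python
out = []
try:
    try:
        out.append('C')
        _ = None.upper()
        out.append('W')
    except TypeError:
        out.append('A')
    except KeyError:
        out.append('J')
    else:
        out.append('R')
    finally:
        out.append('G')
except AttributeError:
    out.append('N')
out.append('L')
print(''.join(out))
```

Execution trace: 'C' (try body) → 'G' (finally) → 'N' (outer except AttributeError) → 'L' (after the try/except). Output: CGNL

Answer: CGNL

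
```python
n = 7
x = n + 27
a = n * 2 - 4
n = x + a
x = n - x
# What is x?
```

Trace:
`n = 7` → n = 7
`x = n + 27` → x = 34
`a = n * 2 - 4` → a = 10
`n = x + a` → n = 44
`x = n - x` → x = 10
So x = 10

Answer: 10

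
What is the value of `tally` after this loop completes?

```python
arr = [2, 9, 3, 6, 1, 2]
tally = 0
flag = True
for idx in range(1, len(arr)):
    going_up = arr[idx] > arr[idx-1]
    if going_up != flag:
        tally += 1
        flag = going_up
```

Count direction changes in [2, 9, 3, 6, 1, 2]
`tally` takes the values: 0 → 1 → 2 → 3 → 4

Answer: 4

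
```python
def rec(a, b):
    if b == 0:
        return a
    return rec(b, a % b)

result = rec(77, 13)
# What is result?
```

rec(77, 13) -> rec(13, 12) -> rec(12, 1) -> rec(1, 0) -> 1

Answer: 1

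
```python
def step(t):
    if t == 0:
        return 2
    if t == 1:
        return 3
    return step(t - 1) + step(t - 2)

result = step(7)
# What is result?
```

Build up from base cases: step(0)=2, step(1)=3, step(2)=5, step(3)=8, step(4)=13, step(5)=21, step(6)=34, ..., step(7)=55

Answer: 55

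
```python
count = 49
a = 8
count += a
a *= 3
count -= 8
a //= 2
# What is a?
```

Trace:
`count = 49` → count = 49
`a = 8` → a = 8
`count += a` → count = 57
`a *= 3` → a = 24
`count -= 8` → count = 49
`a //= 2` → a = 12
So a = 12

Answer: 12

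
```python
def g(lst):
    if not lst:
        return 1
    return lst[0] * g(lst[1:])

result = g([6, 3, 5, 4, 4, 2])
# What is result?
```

Product over [6, 3, 5, 4, 4, 2] = 6 * 3 * 5 * 4 * 4 * 2 = 2880

Answer: 2880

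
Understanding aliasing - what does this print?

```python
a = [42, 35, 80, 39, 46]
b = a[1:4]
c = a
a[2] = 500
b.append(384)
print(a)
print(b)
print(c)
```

Key concept: slice vs alias.
Step by step:
`a = [42, 35, 80, 39, 46]` → a = [42, 35, 80, 39, 46]
`b = a[1:4]` → b = [35, 80, 39]
`c = a` → c = [42, 35, 80, 39, 46] (same object as a)
`a[2] = 500` → a = [42, 35, 500, 39, 46] (same object as c); c = [42, 35, 500, 39, 46] (same object as a)
`b.append(384)` → b = [35, 80, 39, 384]
`print(a)` → prints [42, 35, 500, 39, 46]
`print(b)` → prints [35, 80, 39, 384]
`print(c)` → prints [42, 35, 500, 39, 46]

Answer:
[42, 35, 500, 39, 46]
[35, 80, 39, 384]
[42, 35, 500, 39, 46]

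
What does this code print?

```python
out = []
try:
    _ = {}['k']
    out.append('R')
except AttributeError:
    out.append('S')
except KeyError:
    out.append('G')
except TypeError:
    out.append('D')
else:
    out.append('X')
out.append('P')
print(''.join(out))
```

Execution trace: 'G' (except KeyError) → 'P' (after the try/except). Output: GP

Answer: GP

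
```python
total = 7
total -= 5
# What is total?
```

Trace:
`total = 7` → total = 7
`total -= 5` → total = 2
So total = 2

Answer: 2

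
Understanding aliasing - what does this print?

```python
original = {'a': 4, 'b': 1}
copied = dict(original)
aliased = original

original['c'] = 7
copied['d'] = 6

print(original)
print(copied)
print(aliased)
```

Key concept: dict() creates copy, assignment creates alias.
Step by step:
`original = {'a': 4, 'b': 1}` → original = {'a': 4, 'b': 1}
`copied = dict(original)` → copied = {'a': 4, 'b': 1}
`aliased = original` → aliased = {'a': 4, 'b': 1} (same object as original)
`original['c'] = 7` → original = {'a': 4, 'b': 1, 'c': 7} (same object as aliased); aliased = {'a': 4, 'b': 1, 'c': 7} (same object as original)
`copied['d'] = 6` → copied = {'a': 4, 'b': 1, 'd': 6}
`print(original)` → prints {'a': 4, 'b': 1, 'c': 7}
`print(copied)` → prints {'a': 4, 'b': 1, 'd': 6}
`print(aliased)` → prints {'a': 4, 'b': 1, 'c': 7}

Answer:
{'a': 4, 'b': 1, 'c': 7}
{'a': 4, 'b': 1, 'd': 6}
{'a': 4, 'b': 1, 'c': 7}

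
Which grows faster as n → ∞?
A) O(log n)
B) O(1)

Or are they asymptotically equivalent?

O(log n) vs O(1): Higher order terms dominate.

Answer: A) O(log n) grows faster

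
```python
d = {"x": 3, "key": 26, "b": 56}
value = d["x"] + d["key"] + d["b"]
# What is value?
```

Trace:
`d = {"x": 3, "key": 26, "b": 56}` → d = {'x': 3, 'key': 26, 'b': 56}
`value = d["x"] + d["key"] + d["b"]` → value = 85
So value = 85

Answer: 85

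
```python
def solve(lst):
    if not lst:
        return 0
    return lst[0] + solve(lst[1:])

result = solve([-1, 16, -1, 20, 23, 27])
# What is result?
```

(-1) + 16 + (-1) + 20 + 23 + 27 + 0 = 84

Answer: 84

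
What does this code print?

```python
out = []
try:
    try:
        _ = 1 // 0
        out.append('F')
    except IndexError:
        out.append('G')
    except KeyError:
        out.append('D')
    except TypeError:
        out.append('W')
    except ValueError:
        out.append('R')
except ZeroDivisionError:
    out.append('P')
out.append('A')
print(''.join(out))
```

Execution trace: 'P' (outer except ZeroDivisionError) → 'A' (after the try/except). Output: PA

Answer: PA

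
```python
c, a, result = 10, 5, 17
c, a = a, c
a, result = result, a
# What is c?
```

Trace:
`c, a, result = 10, 5, 17` → c = 10; a = 5; result = 17
`c, a = a, c` → c = 5; a = 10
`a, result = result, a` → a = 17; result = 10
So c = 5

Answer: 5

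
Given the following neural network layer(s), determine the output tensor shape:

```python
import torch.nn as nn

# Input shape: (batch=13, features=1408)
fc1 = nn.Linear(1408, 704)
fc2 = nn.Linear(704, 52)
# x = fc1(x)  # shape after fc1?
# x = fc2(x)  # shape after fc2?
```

Input: (13, 1408) -> after fc1: (13, 704) -> Output: (13, 52)

Answer: (13, 52)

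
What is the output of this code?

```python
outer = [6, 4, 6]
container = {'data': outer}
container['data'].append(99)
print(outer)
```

Key concept: dict holds reference to list.
Step by step:
`outer = [6, 4, 6]` → outer = [6, 4, 6]
`container = {'data': outer}` → container = {'data': [6, 4, 6]}
`container['data'].append(99)` → outer = [6, 4, 6, 99]; container = {'data': [6, 4, 6, 99]}
`print(outer)` → prints [6, 4, 6, 99]

Answer: [6, 4, 6, 99]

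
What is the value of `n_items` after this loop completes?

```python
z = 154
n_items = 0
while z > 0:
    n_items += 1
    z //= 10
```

Count digits by repeated division by 10
`n_items` takes the values: 0 → 1 → 2 → 3

Answer: 3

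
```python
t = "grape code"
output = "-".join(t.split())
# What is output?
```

Trace:
`t = "grape code"` → t = 'grape code'
`output = "-".join(t.split())` → output = 'grape-code'
So output = 'grape-code'

Answer: 'grape-code'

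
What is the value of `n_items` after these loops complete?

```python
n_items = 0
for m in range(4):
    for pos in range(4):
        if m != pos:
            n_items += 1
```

4² - 4 (exclude diagonal)
`n_items` takes the values: 0 → 1 → 2 → 3 → 4 → 5 → 6 → 7 → 8 → 9 → 10 → 11 → 12

Answer: 12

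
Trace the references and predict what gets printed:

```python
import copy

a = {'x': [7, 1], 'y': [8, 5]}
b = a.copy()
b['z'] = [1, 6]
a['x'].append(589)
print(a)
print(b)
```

Key concept: shallow copy of dict with mutable values.
Step by step:
`a = {'x': [7, 1], 'y': [8, 5]}` → a = {'x': [7, 1], 'y': [8, 5]}
`b = a.copy()` → b = {'x': [7, 1], 'y': [8, 5]}
`b['z'] = [1, 6]` → b = {'x': [7, 1], 'y': [8, 5], 'z': [1, 6]}
`a['x'].append(589)` → a = {'x': [7, 1, 589], 'y': [8, 5]}; b = {'x': [7, 1, 589], 'y': [8, 5], 'z': [1, 6]}
`print(a)` → prints {'x': [7, 1, 589], 'y': [8, 5]}
`print(b)` → prints {'x': [7, 1, 589], 'y': [8, 5], 'z': [1, 6]}

Answer:
{'x': [7, 1, 589], 'y': [8, 5]}
{'x': [7, 1, 589], 'y': [8, 5], 'z': [1, 6]}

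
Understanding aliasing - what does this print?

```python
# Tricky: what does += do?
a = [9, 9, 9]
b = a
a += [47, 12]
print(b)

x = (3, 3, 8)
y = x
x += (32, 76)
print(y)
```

Key concept: += behavior differs for mutable vs immutable.
Step by step:
`a = [9, 9, 9]` → a = [9, 9, 9]
`b = a` → b = [9, 9, 9] (same object as a)
`a += [47, 12]` → a = [9, 9, 9, 47, 12] (same object as b); b = [9, 9, 9, 47, 12] (same object as a)
`print(b)` → prints [9, 9, 9, 47, 12]
`x = (3, 3, 8)` → x = (3, 3, 8)
`y = x` → y = (3, 3, 8)
`x += (32, 76)` → x = (3, 3, 8, 32, 76)
`print(y)` → prints (3, 3, 8)

Answer:
[9, 9, 9, 47, 12]
(3, 3, 8)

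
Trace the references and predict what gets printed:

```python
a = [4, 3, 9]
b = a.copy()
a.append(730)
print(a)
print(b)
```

Key concept: list.copy() creates independent copy.
Step by step:
`a = [4, 3, 9]` → a = [4, 3, 9]
`b = a.copy()` → b = [4, 3, 9]
`a.append(730)` → a = [4, 3, 9, 730]
`print(a)` → prints [4, 3, 9, 730]
`print(b)` → prints [4, 3, 9]

Answer:
[4, 3, 9, 730]
[4, 3, 9]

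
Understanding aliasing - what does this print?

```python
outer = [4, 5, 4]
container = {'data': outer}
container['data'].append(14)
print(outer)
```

Key concept: dict holds reference to list.
Step by step:
`outer = [4, 5, 4]` → outer = [4, 5, 4]
`container = {'data': outer}` → container = {'data': [4, 5, 4]}
`container['data'].append(14)` → outer = [4, 5, 4, 14]; container = {'data': [4, 5, 4, 14]}
`print(outer)` → prints [4, 5, 4, 14]

Answer: [4, 5, 4, 14]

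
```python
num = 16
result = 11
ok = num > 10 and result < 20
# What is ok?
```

Trace:
`num = 16` → num = 16
`result = 11` → result = 11
`ok = num > 10 and result < 20` → ok = True
So ok = True

Answer: True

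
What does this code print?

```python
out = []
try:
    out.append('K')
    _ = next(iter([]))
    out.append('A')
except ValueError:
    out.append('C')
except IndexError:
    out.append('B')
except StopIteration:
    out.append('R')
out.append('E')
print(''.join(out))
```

Execution trace: 'K' (try body) → 'R' (except StopIteration) → 'E' (after the try/except). Output: KRE

Answer: KRE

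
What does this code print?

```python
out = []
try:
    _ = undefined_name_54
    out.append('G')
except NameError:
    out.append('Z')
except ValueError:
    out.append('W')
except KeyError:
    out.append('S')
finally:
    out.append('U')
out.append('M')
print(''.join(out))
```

Execution trace: 'Z' (except NameError) → 'U' (finally) → 'M' (after the try/except). Output: ZUM

Answer: ZUM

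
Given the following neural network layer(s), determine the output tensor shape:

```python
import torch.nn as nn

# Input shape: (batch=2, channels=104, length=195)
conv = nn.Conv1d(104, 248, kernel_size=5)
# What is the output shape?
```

Input: (2, 104, 195) -> Output: (2, 248, 191)

Answer: (2, 248, 191)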